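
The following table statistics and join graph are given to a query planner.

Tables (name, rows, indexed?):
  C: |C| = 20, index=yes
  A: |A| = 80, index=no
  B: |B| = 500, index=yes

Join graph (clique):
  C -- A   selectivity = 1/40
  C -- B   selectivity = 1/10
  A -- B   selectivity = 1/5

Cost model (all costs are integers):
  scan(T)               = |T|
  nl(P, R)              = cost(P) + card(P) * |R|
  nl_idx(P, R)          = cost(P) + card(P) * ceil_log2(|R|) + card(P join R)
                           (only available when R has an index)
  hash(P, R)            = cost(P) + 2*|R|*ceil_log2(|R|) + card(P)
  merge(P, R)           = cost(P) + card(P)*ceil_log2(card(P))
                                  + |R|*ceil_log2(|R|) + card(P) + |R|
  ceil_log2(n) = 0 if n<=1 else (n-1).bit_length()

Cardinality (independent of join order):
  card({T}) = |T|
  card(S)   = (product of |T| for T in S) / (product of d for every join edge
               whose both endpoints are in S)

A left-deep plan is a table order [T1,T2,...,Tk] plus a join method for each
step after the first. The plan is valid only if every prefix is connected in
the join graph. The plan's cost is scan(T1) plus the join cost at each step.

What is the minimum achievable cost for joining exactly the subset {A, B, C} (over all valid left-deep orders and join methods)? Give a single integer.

1120

Selinger DP over subsets of {A,B,C}:
  {C}: scan cost=20, card=20
  {A}: scan cost=80, card=80
  {B}: scan cost=500, card=500
  {AC}: card=40; try (C,hash)→360, (C,nl_idx)→520, (A,merge)→780, (C,merge)→840, (A,hash)→1160, (A,nl)→1620 …(+1); best=360 via (C,hash)
  {BC}: card=1000; try (C,hash)→1200, (B,nl_idx)→1200, (C,nl_idx)→4000, (B,merge)→5140, (C,merge)→5620, (B,hash)→9040 …(+2); best=1200 via (C,hash)
  {AB}: card=8000; try (A,hash)→2120, (B,merge)→5720, (A,merge)→6140, (B,nl_idx)→8800, (B,hash)→9160, (B,nl)→40080 …(+1); best=2120 via (A,hash)
  {ABC}: card=400; try (B,nl_idx)→1120, (A,hash)→3320, (B,merge)→5640, (B,hash)→9400, (C,hash)→10320, (A,merge)→12840 …(+5); best=1120 via (B,nl_idx)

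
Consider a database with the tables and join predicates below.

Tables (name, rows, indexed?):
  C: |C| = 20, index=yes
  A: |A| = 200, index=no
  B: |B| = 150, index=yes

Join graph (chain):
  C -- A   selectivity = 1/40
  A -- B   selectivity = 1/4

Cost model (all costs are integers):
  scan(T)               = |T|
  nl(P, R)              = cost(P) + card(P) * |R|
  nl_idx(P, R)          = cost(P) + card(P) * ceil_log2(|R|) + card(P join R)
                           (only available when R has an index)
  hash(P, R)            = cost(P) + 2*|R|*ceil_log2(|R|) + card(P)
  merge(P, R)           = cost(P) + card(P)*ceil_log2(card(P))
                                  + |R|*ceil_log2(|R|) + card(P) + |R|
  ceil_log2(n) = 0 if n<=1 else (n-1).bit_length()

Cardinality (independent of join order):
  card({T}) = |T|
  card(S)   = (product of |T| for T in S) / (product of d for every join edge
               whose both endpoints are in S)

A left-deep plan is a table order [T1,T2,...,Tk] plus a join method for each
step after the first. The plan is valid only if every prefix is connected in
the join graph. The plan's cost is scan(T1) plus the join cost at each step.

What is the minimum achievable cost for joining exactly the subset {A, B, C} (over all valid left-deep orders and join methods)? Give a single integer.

Selinger DP over subsets of {A,B,C}:
  {C}: scan cost=20, card=20
  {A}: scan cost=200, card=200
  {B}: scan cost=150, card=150
  {AC}: card=100; try (C,hash)→600, (C,nl_idx)→1300, (A,merge)→1940, (C,merge)→2120, (A,hash)→3240, (A,nl)→4020 …(+1); best=600 via (C,hash)
  {AB}: card=7500; try (B,hash)→2800, (A,merge)→3300, (B,merge)→3350, (A,hash)→3500, (B,nl_idx)→9300, (A,nl)→30150 …(+1); best=2800 via (B,hash)
  {ABC}: card=3750; try (B,merge)→2750, (B,hash)→3100, (B,nl_idx)→5150, (C,hash)→10500, (B,nl)→15600, (C,nl_idx)→44050 …(+2); best=2750 via (B,merge)

2750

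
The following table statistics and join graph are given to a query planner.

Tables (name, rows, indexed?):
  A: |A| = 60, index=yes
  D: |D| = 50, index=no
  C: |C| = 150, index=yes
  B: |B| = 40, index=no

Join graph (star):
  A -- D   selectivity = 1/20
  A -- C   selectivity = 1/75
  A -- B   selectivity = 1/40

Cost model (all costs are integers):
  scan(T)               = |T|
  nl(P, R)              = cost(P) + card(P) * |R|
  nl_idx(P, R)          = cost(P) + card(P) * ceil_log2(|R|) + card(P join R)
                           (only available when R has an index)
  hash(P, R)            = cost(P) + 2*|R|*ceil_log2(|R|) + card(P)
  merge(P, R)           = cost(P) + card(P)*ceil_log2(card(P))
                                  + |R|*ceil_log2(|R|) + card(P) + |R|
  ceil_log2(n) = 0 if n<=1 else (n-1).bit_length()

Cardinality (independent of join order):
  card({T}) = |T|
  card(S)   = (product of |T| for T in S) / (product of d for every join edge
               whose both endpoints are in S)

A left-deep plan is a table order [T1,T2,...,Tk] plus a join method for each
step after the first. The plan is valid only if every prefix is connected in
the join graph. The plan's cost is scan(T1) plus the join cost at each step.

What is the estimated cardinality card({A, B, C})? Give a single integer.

120

Tables in S: A(60), B(40), C(150)
Edges inside S: A-C(d=75), A-B(d=40)
numerator = 60 * 40 * 150 = 360000
denominator = 75 * 40 = 3000
card(S) = 360000 / 3000 = 120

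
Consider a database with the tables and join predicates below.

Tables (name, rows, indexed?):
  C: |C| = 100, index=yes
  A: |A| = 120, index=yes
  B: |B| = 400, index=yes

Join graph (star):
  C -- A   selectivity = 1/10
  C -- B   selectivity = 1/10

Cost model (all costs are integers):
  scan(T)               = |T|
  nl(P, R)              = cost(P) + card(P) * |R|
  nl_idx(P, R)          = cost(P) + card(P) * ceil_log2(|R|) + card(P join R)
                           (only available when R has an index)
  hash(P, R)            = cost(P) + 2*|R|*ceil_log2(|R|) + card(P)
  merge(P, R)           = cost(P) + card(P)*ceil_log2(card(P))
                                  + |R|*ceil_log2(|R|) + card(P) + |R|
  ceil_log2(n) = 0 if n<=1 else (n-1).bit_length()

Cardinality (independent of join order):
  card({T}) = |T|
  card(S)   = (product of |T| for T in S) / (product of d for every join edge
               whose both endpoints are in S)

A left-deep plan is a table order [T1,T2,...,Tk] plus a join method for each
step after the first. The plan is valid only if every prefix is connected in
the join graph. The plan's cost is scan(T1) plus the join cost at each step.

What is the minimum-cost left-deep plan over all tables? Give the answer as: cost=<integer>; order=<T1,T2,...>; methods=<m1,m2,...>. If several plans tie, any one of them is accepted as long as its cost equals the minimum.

Selinger DP (subsets sized 1..n):
  {C}: scan cost=100, card=100
  {A}: scan cost=120, card=120
  {B}: scan cost=400, card=400
  {AC}: card=1200; try (C,hash)→1640, (A,merge)→1860, (C,merge)→1880, (A,hash)→1880, (A,nl_idx)→2000, (C,nl_idx)→2160 …(+2); best=1640 via (C,hash)
  {BC}: card=4000; try (C,hash)→2200, (B,merge)→4900, (B,nl_idx)→5000, (C,merge)→5200, (C,nl_idx)→7200, (B,hash)→7400 …(+2); best=2200 via (C,hash)
  {ABC}: card=48000; try (A,hash)→7880, (B,hash)→10040, (B,merge)→20040, (A,merge)→55160, (B,nl_idx)→60440, (A,nl_idx)→78200 …(+2); best=7880 via (A,hash)

cost=7880; order=B,C,A; methods=hash,hash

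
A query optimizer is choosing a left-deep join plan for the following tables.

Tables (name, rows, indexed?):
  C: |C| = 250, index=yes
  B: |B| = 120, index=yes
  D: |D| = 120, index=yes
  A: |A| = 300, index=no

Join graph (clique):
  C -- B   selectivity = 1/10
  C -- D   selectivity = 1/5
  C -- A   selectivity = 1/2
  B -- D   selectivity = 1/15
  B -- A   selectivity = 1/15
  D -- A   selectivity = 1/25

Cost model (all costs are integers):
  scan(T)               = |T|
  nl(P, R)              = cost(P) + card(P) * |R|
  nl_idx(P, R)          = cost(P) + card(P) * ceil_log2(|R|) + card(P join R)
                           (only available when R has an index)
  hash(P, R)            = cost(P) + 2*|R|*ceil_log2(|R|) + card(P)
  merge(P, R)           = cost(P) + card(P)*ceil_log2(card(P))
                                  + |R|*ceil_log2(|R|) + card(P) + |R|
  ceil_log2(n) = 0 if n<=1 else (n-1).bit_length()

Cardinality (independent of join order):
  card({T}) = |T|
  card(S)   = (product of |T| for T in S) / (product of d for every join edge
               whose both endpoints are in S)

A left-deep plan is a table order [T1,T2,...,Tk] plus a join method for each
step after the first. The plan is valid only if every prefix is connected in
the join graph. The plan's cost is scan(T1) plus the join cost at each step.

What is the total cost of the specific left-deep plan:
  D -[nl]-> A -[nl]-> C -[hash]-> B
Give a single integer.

433800

step 1: scan D: cost=120, card=120
step 2: join A via nl
    card(P join A) = 120*300/(25) = 1440
    cost = 120 + 120*300 = 36120
step 3: join C via nl
    card(P join C) = 1440*250/(5*2) = 36000
    cost = 36120 + 1440*250 = 396120
step 4: join B via hash
    card(P join B) = 36000*120/(10*15*15) = 1920
    cost = 396120 + 2*120*7 + 36000 = 433800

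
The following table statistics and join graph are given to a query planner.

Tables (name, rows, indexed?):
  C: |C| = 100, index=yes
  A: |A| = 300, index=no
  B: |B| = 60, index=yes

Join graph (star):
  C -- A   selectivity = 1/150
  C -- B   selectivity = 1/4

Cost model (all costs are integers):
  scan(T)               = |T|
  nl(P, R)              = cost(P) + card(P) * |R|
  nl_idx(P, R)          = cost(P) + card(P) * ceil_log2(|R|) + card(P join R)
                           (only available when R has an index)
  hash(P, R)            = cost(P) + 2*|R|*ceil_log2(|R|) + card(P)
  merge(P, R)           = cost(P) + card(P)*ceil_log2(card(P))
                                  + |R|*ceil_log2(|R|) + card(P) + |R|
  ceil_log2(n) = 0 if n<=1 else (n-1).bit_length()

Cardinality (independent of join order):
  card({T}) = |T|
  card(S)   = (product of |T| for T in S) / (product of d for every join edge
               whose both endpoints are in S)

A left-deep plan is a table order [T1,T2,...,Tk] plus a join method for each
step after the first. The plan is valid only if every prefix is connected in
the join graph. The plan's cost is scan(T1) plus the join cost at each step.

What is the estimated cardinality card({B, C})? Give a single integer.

1500

Tables in S: B(60), C(100)
Edges inside S: C-B(d=4)
numerator = 60 * 100 = 6000
denominator = 4 = 4
card(S) = 6000 / 4 = 1500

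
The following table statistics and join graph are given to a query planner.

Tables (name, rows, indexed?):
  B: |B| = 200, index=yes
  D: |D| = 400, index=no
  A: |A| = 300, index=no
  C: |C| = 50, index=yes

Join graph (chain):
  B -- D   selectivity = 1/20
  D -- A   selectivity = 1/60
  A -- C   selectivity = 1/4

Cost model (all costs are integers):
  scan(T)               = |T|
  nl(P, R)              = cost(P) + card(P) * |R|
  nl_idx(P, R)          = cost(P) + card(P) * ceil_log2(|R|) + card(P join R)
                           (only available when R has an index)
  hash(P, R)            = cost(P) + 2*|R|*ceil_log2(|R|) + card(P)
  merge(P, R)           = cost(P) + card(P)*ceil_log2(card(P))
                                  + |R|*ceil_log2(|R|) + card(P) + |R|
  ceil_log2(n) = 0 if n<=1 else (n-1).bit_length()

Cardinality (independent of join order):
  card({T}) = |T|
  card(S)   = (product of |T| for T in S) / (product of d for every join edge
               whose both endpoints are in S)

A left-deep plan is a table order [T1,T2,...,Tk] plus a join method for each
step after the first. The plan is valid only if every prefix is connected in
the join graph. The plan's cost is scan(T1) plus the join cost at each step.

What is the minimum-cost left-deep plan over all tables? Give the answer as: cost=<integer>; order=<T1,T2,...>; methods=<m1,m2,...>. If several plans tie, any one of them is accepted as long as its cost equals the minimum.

cost=32000; order=D,A,B,C; methods=hash,hash,hash

Selinger DP (subsets sized 1..n):
  {B}: scan cost=200, card=200
  {D}: scan cost=400, card=400
  {A}: scan cost=300, card=300
  {C}: scan cost=50, card=50
  {BD}: card=4000; try (B,hash)→4000, (D,merge)→6000, (B,merge)→6200, (D,hash)→7600, (B,nl_idx)→7600, (D,nl)→80200 …(+1); best=4000 via (B,hash)
  {AD}: card=2000; try (A,hash)→6200, (D,merge)→7300, (A,merge)→7400, (D,hash)→7800, (D,nl)→120300, (A,nl)→120400; best=6200 via (A,hash)
  {AC}: card=3750; try (C,hash)→1200, (A,merge)→3400, (C,merge)→3650, (A,hash)→5500, (C,nl_idx)→5850, (A,nl)→15050 …(+1); best=1200 via (C,hash)
  {ABD}: card=20000; try (B,hash)→11400, (A,hash)→13400, (B,merge)→32000, (B,nl_idx)→42200, (A,merge)→59000, (B,nl)→406200 …(+1); best=11400 via (B,hash)
  {ACD}: card=25000; try (C,hash)→8800, (D,hash)→12150, (C,merge)→30550, (C,nl_idx)→43200, (D,merge)→53950, (C,nl)→106200 …(+1); best=8800 via (C,hash)
  {ABCD}: card=250000; try (C,hash)→32000, (B,hash)→37000, (C,merge)→331750, (C,nl_idx)→381400, (B,merge)→410600, (B,nl_idx)→458800 …(+2); best=32000 via (C,hash)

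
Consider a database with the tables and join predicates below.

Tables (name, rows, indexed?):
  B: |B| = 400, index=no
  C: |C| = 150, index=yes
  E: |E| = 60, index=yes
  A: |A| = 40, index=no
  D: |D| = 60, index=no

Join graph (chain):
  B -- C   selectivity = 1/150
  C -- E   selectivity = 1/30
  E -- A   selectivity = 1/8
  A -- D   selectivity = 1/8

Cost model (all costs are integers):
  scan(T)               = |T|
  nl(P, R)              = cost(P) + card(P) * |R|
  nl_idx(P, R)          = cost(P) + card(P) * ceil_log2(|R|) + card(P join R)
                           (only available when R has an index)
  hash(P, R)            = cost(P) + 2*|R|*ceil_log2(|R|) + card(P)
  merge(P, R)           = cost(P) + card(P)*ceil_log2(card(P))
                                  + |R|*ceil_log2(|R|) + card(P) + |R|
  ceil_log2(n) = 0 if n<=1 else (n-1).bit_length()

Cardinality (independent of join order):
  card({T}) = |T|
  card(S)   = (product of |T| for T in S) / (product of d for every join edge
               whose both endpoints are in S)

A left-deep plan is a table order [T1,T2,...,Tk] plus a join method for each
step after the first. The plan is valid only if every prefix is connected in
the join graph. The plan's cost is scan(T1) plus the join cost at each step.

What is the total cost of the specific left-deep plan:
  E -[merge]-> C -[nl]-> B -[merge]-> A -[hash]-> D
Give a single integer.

step 1: scan E: cost=60, card=60
step 2: join C via merge
    card(P join C) = 60*150/(30) = 300
    cost = 60 + 60*6 + 150*8 + 60 + 150 = 1830
step 3: join B via nl
    card(P join B) = 300*400/(150) = 800
    cost = 1830 + 300*400 = 121830
step 4: join A via merge
    card(P join A) = 800*40/(8) = 4000
    cost = 121830 + 800*10 + 40*6 + 800 + 40 = 130910
step 5: join D via hash
    card(P join D) = 4000*60/(8) = 30000
    cost = 130910 + 2*60*6 + 4000 = 135630

135630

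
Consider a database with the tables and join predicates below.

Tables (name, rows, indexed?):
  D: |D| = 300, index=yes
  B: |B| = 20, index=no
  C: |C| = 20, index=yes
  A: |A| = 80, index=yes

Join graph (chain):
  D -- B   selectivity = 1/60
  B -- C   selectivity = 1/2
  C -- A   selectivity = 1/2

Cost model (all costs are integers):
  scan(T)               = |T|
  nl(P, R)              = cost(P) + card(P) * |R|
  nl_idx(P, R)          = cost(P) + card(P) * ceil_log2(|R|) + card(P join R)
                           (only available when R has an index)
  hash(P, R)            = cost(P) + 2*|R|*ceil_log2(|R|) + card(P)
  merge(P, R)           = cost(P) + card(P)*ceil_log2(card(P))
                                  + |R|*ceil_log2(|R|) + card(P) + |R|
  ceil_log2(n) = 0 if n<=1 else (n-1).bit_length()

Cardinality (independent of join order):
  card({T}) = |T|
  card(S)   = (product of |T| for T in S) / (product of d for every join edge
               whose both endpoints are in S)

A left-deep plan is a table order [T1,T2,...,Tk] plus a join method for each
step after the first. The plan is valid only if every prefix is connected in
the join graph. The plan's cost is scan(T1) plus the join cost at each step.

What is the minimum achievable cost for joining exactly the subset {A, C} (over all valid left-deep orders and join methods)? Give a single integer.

Selinger DP over subsets of {A,C}:
  {C}: scan cost=20, card=20
  {A}: scan cost=80, card=80
  {AC}: card=800; try (C,hash)→360, (A,merge)→780, (C,merge)→840, (A,nl_idx)→960, (A,hash)→1160, (C,nl_idx)→1280 …(+2); best=360 via (C,hash)

360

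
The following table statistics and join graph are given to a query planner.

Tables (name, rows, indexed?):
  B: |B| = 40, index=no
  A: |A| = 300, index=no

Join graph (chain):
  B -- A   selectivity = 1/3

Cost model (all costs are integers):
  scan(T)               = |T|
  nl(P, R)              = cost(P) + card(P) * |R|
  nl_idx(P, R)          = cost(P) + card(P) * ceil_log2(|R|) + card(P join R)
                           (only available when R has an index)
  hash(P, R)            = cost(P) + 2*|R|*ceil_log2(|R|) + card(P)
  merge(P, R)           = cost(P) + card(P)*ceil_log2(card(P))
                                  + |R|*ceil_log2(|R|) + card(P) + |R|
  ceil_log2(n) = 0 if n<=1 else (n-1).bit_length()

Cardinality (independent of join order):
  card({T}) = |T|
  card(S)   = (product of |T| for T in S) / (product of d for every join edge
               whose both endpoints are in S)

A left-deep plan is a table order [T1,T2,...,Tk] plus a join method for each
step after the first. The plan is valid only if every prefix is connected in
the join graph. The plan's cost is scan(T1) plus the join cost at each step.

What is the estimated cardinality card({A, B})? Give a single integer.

4000

Tables in S: A(300), B(40)
Edges inside S: B-A(d=3)
numerator = 300 * 40 = 12000
denominator = 3 = 3
card(S) = 12000 / 3 = 4000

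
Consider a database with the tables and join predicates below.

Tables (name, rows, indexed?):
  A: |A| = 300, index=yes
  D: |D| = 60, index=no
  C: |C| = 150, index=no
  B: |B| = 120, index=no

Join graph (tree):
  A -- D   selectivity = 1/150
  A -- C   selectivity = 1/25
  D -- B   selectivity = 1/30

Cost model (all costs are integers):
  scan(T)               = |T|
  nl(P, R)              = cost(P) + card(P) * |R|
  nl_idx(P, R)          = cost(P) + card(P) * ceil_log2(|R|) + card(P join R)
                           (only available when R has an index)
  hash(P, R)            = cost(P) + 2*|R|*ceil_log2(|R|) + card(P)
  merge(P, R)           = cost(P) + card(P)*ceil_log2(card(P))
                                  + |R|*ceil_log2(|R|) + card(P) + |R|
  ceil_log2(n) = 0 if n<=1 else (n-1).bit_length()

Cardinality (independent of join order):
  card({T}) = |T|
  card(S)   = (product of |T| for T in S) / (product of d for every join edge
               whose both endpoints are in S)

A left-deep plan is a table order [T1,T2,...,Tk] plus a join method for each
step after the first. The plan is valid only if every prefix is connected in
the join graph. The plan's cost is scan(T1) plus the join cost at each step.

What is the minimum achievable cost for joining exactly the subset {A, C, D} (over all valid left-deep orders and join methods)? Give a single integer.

3030

Selinger DP over subsets of {A,C,D}:
  {A}: scan cost=300, card=300
  {D}: scan cost=60, card=60
  {C}: scan cost=150, card=150
  {AD}: card=120; try (A,nl_idx)→720, (D,hash)→1320, (A,merge)→3480, (D,merge)→3720, (A,hash)→5520, (A,nl)→18060 …(+1); best=720 via (A,nl_idx)
  {AC}: card=1800; try (C,hash)→3000, (A,nl_idx)→3300, (A,merge)→4500, (C,merge)→4650, (A,hash)→5700, (A,nl)→45150 …(+1); best=3000 via (C,hash)
  {ACD}: card=720; try (C,merge)→3030, (C,hash)→3240, (D,hash)→5520, (C,nl)→18720, (D,merge)→25020, (D,nl)→111000; best=3030 via (C,merge)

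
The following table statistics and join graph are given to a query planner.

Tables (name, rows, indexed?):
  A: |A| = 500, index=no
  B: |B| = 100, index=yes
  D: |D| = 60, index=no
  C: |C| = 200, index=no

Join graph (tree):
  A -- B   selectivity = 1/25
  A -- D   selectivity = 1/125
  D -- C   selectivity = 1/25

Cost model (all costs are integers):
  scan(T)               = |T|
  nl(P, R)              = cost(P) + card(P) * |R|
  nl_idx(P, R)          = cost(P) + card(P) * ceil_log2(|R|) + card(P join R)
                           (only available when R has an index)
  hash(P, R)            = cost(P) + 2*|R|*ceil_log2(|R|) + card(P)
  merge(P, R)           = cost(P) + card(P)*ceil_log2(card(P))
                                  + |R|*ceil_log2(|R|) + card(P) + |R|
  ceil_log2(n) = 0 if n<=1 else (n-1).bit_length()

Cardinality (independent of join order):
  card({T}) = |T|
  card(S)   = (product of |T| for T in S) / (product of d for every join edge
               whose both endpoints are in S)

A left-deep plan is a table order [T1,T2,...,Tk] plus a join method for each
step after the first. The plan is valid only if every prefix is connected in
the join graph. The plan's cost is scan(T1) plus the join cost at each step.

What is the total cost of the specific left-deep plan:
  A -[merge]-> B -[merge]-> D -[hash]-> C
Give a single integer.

34880

step 1: scan A: cost=500, card=500
step 2: join B via merge
    card(P join B) = 500*100/(25) = 2000
    cost = 500 + 500*9 + 100*7 + 500 + 100 = 6300
step 3: join D via merge
    card(P join D) = 2000*60/(125) = 960
    cost = 6300 + 2000*11 + 60*6 + 2000 + 60 = 30720
step 4: join C via hash
    card(P join C) = 960*200/(25) = 7680
    cost = 30720 + 2*200*8 + 960 = 34880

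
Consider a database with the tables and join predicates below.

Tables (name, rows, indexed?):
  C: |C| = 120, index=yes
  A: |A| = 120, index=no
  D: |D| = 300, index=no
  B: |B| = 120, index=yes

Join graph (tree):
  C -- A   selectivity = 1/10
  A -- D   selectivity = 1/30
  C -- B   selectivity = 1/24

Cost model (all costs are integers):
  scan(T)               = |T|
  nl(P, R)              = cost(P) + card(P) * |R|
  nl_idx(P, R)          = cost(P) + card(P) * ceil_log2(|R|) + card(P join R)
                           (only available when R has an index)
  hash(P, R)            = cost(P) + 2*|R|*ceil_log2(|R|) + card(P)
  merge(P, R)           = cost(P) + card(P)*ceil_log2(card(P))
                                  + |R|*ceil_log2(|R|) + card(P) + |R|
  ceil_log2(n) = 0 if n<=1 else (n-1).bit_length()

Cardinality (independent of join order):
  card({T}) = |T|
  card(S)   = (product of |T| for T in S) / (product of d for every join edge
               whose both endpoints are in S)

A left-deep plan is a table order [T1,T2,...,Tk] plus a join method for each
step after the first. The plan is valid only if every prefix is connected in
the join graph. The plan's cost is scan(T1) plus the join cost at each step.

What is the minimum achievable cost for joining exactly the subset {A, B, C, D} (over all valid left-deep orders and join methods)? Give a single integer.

16440

Selinger DP over subsets of {A,B,C,D}:
  {C}: scan cost=120, card=120
  {A}: scan cost=120, card=120
  {D}: scan cost=300, card=300
  {B}: scan cost=120, card=120
  {AC}: card=1440; try (C,hash)→1920, (A,hash)→1920, (C,merge)→2040, (A,merge)→2040, (C,nl_idx)→2400, (C,nl)→14520 …(+1); best=1920 via (C,hash)
  {BC}: card=600; try (C,nl_idx)→1560, (B,nl_idx)→1560, (C,hash)→1920, (B,hash)→1920, (C,merge)→2040, (B,merge)→2040 …(+2); best=1560 via (C,nl_idx)
  {AD}: card=1200; try (A,hash)→2280, (D,merge)→4080, (A,merge)→4260, (D,hash)→5640, (D,nl)→36120, (A,nl)→36300; best=2280 via (A,hash)
  {ACD}: card=14400; try (C,hash)→5160, (D,hash)→8760, (C,merge)→17640, (D,merge)→22200, (C,nl_idx)→25080, (C,nl)→146280 …(+1); best=5160 via (C,hash)
  {ABC}: card=7200; try (A,hash)→3840, (B,hash)→5040, (A,merge)→9120, (B,nl_idx)→19200, (B,merge)→20160, (A,nl)→73560 …(+1); best=3840 via (A,hash)
  {ABCD}: card=72000; try (D,hash)→16440, (B,hash)→21240, (D,merge)→107640, (B,nl_idx)→177960, (B,merge)→222120, (B,nl)→1733160 …(+1); best=16440 via (D,hash)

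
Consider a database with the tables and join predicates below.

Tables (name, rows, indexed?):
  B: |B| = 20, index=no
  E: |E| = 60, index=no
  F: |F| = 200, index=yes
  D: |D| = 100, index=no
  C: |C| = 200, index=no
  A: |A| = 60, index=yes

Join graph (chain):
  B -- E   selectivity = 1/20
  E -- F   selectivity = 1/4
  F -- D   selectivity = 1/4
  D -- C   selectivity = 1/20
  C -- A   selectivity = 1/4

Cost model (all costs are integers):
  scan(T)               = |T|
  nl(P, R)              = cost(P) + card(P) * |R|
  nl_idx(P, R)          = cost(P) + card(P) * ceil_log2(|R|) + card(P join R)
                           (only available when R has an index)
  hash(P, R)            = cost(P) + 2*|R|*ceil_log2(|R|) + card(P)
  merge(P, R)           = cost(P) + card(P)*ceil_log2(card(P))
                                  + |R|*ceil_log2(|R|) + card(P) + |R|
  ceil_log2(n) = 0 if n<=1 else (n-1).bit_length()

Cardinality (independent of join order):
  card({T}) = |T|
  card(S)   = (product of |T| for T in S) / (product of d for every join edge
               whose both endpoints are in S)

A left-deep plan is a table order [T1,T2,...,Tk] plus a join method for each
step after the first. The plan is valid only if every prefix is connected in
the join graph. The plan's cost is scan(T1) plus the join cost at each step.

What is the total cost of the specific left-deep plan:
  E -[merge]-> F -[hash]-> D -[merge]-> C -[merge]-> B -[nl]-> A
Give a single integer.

step 1: scan E: cost=60, card=60
step 2: join F via merge
    card(P join F) = 60*200/(4) = 3000
    cost = 60 + 60*6 + 200*8 + 60 + 200 = 2280
step 3: join D via hash
    card(P join D) = 3000*100/(4) = 75000
    cost = 2280 + 2*100*7 + 3000 = 6680
step 4: join C via merge
    card(P join C) = 75000*200/(20) = 750000
    cost = 6680 + 75000*17 + 200*8 + 75000 + 200 = 1358480
step 5: join B via merge
    card(P join B) = 750000*20/(20) = 750000
    cost = 1358480 + 750000*20 + 20*5 + 750000 + 20 = 17108600
step 6: join A via nl
    card(P join A) = 750000*60/(4) = 11250000
    cost = 17108600 + 750000*60 = 62108600

62108600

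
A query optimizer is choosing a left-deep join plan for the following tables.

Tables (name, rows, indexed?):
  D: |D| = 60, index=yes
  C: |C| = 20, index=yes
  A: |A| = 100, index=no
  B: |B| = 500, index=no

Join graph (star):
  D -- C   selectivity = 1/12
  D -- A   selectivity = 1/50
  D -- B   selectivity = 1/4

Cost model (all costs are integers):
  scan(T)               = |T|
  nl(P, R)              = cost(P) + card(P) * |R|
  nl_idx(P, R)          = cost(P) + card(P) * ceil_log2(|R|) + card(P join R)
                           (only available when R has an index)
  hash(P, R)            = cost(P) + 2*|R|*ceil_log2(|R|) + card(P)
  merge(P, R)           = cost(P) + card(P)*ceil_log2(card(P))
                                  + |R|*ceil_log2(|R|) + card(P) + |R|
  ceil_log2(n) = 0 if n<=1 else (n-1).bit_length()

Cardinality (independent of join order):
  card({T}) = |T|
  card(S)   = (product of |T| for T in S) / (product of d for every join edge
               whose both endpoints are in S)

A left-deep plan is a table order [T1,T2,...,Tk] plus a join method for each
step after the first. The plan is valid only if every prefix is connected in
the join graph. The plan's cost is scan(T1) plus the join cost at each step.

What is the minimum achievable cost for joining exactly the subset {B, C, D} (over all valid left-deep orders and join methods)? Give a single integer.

Selinger DP over subsets of {B,C,D}:
  {D}: scan cost=60, card=60
  {C}: scan cost=20, card=20
  {B}: scan cost=500, card=500
  {CD}: card=100; try (D,nl_idx)→240, (C,hash)→320, (C,nl_idx)→460, (D,merge)→560, (C,merge)→600, (D,hash)→760 …(+2); best=240 via (D,nl_idx)
  {BD}: card=7500; try (D,hash)→1720, (B,merge)→5480, (D,merge)→5920, (B,hash)→9120, (D,nl_idx)→11000, (B,nl)→30060 …(+1); best=1720 via (D,hash)
  {BCD}: card=12500; try (B,merge)→6040, (B,hash)→9340, (C,hash)→9420, (B,nl)→50240, (C,nl_idx)→51720, (C,merge)→106840 …(+1); best=6040 via (B,merge)

6040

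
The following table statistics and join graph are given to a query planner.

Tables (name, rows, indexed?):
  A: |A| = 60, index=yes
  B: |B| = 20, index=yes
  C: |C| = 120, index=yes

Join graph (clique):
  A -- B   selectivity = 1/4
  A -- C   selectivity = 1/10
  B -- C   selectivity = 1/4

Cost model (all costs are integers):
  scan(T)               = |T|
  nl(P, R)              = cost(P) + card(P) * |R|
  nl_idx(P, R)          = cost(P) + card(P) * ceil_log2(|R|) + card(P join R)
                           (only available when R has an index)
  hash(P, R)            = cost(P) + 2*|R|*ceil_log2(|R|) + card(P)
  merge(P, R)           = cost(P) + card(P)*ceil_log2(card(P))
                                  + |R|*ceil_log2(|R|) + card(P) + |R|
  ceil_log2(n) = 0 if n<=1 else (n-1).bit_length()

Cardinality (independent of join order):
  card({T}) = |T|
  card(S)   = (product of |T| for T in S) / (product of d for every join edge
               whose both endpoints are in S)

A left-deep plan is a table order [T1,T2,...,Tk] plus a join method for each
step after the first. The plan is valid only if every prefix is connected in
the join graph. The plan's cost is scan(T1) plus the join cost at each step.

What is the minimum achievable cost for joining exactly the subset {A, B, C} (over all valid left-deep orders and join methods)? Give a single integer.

1760

Selinger DP over subsets of {A,B,C}:
  {A}: scan cost=60, card=60
  {B}: scan cost=20, card=20
  {C}: scan cost=120, card=120
  {AB}: card=300; try (B,hash)→320, (A,nl_idx)→440, (A,merge)→560, (B,merge)→600, (B,nl_idx)→660, (A,hash)→760 …(+2); best=320 via (B,hash)
  {AC}: card=720; try (A,hash)→960, (C,nl_idx)→1200, (C,merge)→1440, (A,merge)→1500, (A,nl_idx)→1560, (C,hash)→1800 …(+2); best=960 via (A,hash)
  {BC}: card=600; try (B,hash)→440, (C,nl_idx)→760, (C,merge)→1100, (B,merge)→1200, (B,nl_idx)→1320, (C,hash)→1720 …(+2); best=440 via (B,hash)
  {ABC}: card=900; try (A,hash)→1760, (B,hash)→1880, (C,hash)→2300, (C,nl_idx)→3320, (C,merge)→4280, (A,nl_idx)→4940 …(+6); best=1760 via (A,hash)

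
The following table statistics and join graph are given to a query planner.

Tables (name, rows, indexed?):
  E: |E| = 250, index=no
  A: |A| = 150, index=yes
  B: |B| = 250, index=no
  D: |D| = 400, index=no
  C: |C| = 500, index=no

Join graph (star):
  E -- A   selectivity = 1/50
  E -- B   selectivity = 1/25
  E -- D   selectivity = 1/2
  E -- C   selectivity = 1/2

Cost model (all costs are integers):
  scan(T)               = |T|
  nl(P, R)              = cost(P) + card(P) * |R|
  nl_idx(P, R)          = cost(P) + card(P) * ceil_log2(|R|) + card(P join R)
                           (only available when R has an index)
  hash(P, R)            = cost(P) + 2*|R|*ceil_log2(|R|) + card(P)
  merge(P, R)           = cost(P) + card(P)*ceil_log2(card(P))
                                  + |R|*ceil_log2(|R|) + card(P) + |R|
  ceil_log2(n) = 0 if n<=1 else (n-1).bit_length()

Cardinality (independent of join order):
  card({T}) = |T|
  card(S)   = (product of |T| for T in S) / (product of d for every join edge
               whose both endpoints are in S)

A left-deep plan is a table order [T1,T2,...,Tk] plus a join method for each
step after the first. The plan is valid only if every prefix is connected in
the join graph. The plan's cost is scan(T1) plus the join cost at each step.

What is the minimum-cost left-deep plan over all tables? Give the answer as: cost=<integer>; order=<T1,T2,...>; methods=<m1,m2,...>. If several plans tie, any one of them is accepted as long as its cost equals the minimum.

cost=1531350; order=E,A,B,D,C; methods=hash,hash,hash,hash

Selinger DP (subsets sized 1..n):
  {E}: scan cost=250, card=250
  {A}: scan cost=150, card=150
  {B}: scan cost=250, card=250
  {D}: scan cost=400, card=400
  {C}: scan cost=500, card=500
  {AE}: card=750; try (A,hash)→2900, (A,nl_idx)→3000, (E,merge)→3750, (A,merge)→3850, (E,hash)→4300, (E,nl)→37650 …(+1); best=2900 via (A,hash)
  {BE}: card=2500; try (E,hash)→4500, (B,hash)→4500, (E,merge)→4750, (B,merge)→4750, (E,nl)→62750, (B,nl)→62750; best=4500 via (E,hash)
  {DE}: card=50000; try (E,hash)→4800, (D,merge)→6500, (E,merge)→6650, (D,hash)→7700, (D,nl)→100250, (E,nl)→100400; best=4800 via (E,hash)
  {CE}: card=62500; try (E,hash)→5000, (C,merge)→7500, (E,merge)→7750, (C,hash)→9500, (C,nl)→125250, (E,nl)→125500; best=5000 via (E,hash)
  {ABE}: card=7500; try (B,hash)→7650, (A,hash)→9400, (B,merge)→13400, (A,nl_idx)→32000, (A,merge)→38350, (B,nl)→190400 …(+1); best=7650 via (B,hash)
  {ADE}: card=150000; try (D,hash)→10850, (D,merge)→15150, (A,hash)→57200, (D,nl)→302900, (A,nl_idx)→554800, (A,merge)→856150 …(+1); best=10850 via (D,hash)
  {ACE}: card=187500; try (C,hash)→12650, (C,merge)→16150, (A,hash)→69900, (C,nl)→377900, (A,nl_idx)→692500, (A,merge)→1068850 …(+1); best=12650 via (C,hash)
  {BDE}: card=500000; try (D,hash)→14200, (D,merge)→41000, (B,hash)→58800, (B,merge)→857050, (D,nl)→1004500, (B,nl)→12504800; best=14200 via (D,hash)
  {BCE}: card=625000; try (C,hash)→16000, (C,merge)→42000, (B,hash)→71500, (B,merge)→1069750, (C,nl)→1254500, (B,nl)→15630000; best=16000 via (C,hash)
  {CDE}: card=12500000; try (C,hash)→63800, (D,hash)→74700, (C,merge)→859800, (D,merge)→1071500, (C,nl)→25004800, (D,nl)→25005000; best=63800 via (C,hash)
  {ABDE}: card=1500000; try (D,hash)→22350, (D,merge)→116650, (B,hash)→164850, (A,hash)→516600, (B,merge)→2863100, (D,nl)→3007650 …(+4); best=22350 via (D,hash)
  {ABCE}: card=1875000; try (C,hash)→24150, (C,merge)→117650, (B,hash)→204150, (A,hash)→643400, (B,merge)→3577400, (C,nl)→3757650 …(+4); best=24150 via (C,hash)
  {ACDE}: card=37500000; try (C,hash)→169850, (D,hash)→207350, (C,merge)→2865850, (D,merge)→3579150, (A,hash)→12566200, (C,nl)→75010850 …(+4); best=169850 via (C,hash)
  {BCDE}: card=125000000; try (C,hash)→523200, (D,hash)→648200, (C,merge)→10019200, (B,hash)→12567800, (D,merge)→13145000, (C,nl)→250014200 …(+3); best=523200 via (C,hash)
  {ABCDE}: card=375000000; try (C,hash)→1531350, (D,hash)→1906350, (C,merge)→33027350, (B,hash)→37673850, (D,merge)→41278150, (A,hash)→125525600 …(+7); best=1531350 via (C,hash)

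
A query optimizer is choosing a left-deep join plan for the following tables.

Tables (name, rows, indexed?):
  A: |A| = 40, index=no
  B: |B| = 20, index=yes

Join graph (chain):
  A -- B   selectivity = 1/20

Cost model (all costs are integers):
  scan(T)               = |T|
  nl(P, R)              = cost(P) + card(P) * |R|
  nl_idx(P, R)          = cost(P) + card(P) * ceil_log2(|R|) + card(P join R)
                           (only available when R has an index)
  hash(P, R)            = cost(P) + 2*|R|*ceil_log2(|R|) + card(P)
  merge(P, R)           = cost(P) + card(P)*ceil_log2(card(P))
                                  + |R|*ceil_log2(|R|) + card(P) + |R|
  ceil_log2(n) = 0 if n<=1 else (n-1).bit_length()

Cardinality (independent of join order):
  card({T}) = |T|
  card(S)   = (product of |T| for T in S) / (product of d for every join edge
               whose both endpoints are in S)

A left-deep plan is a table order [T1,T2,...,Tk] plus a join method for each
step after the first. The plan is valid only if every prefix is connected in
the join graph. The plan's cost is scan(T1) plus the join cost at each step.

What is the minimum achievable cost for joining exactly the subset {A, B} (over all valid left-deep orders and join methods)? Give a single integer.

280

Selinger DP over subsets of {A,B}:
  {A}: scan cost=40, card=40
  {B}: scan cost=20, card=20
  {AB}: card=40; try (B,hash)→280, (B,nl_idx)→280, (A,merge)→420, (B,merge)→440, (A,hash)→520, (A,nl)→820 …(+1); best=280 via (B,hash)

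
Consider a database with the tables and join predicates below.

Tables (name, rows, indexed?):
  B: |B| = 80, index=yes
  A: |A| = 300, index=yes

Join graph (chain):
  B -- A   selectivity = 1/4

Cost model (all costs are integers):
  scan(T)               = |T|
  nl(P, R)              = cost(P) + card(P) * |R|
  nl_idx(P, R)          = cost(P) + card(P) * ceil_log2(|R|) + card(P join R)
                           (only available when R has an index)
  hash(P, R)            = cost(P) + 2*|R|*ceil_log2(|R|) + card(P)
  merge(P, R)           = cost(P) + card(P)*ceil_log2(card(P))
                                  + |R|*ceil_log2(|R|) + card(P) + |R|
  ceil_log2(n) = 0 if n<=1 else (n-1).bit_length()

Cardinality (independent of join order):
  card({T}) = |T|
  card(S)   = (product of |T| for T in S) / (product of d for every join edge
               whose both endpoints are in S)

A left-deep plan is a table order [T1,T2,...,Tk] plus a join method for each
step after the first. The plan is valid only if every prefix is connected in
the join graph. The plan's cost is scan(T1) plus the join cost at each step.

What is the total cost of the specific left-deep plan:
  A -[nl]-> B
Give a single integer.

24300

step 1: scan A: cost=300, card=300
step 2: join B via nl
    card(P join B) = 300*80/(4) = 6000
    cost = 300 + 300*80 = 24300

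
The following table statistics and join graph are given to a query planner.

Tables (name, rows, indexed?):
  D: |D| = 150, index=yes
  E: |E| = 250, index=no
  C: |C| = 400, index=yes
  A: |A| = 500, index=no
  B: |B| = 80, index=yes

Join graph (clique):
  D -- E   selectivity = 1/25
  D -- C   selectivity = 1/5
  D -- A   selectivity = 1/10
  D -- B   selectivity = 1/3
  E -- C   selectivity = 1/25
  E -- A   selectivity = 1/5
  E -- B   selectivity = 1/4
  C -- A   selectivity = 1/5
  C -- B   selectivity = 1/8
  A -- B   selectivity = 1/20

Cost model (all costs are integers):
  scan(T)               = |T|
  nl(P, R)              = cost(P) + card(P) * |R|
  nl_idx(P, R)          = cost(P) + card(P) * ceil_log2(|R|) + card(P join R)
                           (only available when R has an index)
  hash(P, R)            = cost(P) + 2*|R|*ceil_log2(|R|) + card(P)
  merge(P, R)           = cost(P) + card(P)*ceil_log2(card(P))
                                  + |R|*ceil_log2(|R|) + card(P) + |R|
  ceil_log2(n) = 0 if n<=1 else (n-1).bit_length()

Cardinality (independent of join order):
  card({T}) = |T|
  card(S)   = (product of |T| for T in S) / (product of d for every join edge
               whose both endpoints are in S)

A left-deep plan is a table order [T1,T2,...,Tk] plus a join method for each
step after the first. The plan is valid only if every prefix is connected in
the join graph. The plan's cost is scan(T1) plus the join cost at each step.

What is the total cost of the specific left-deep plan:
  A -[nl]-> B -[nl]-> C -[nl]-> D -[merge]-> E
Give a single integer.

step 1: scan A: cost=500, card=500
step 2: join B via nl
    card(P join B) = 500*80/(20) = 2000
    cost = 500 + 500*80 = 40500
step 3: join C via nl
    card(P join C) = 2000*400/(5*8) = 20000
    cost = 40500 + 2000*400 = 840500
step 4: join D via nl
    card(P join D) = 20000*150/(5*10*3) = 20000
    cost = 840500 + 20000*150 = 3840500
step 5: join E via merge
    card(P join E) = 20000*250/(25*25*5*4) = 400
    cost = 3840500 + 20000*15 + 250*8 + 20000 + 250 = 4162750

4162750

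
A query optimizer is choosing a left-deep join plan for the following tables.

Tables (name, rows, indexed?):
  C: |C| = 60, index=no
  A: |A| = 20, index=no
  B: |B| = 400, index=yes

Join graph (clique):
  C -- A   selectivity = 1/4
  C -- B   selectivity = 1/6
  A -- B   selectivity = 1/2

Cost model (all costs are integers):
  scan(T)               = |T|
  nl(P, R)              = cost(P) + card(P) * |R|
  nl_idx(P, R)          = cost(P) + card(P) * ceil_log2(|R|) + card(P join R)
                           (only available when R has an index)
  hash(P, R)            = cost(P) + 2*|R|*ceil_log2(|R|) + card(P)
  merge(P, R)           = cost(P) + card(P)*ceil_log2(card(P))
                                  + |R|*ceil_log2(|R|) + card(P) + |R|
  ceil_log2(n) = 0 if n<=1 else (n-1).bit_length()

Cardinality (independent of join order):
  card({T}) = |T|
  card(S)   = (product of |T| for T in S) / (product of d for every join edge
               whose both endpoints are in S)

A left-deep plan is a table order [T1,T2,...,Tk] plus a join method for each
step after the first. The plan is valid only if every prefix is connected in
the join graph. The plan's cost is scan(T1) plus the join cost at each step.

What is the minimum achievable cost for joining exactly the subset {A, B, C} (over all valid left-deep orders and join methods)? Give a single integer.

5720

Selinger DP over subsets of {A,B,C}:
  {C}: scan cost=60, card=60
  {A}: scan cost=20, card=20
  {B}: scan cost=400, card=400
  {AC}: card=300; try (A,hash)→320, (C,merge)→560, (A,merge)→600, (C,hash)→760, (C,nl)→1220, (A,nl)→1260; best=320 via (A,hash)
  {BC}: card=4000; try (C,hash)→1520, (B,merge)→4480, (B,nl_idx)→4600, (C,merge)→4820, (B,hash)→7320, (B,nl)→24060 …(+1); best=1520 via (C,hash)
  {AB}: card=4000; try (A,hash)→1000, (B,merge)→4140, (B,nl_idx)→4200, (A,merge)→4520, (B,hash)→7240, (B,nl)→8020 …(+1); best=1000 via (A,hash)
  {ABC}: card=10000; try (C,hash)→5720, (A,hash)→5720, (B,merge)→7320, (B,hash)→7820, (B,nl_idx)→13020, (C,merge)→53420 …(+4); best=5720 via (C,hash)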